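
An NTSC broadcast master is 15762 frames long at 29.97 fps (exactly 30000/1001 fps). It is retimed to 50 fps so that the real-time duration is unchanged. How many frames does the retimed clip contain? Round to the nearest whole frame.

26296 frames

Frames at target rate = 15762 × (50) / (30000/1001) = 2629627/100 ≈ 26296.270.
Nearest whole frame: 26296.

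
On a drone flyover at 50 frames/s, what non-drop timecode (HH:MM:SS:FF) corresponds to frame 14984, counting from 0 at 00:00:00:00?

14984 ÷ 50 = 299 full seconds, remainder 34 frames.
299 s = 0 h 4 min 59 s.
Timecode: 00:04:59:34.

00:04:59:34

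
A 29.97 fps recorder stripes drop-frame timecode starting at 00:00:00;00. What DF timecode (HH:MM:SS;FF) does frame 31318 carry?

00:17:25;00

Ten DF minutes hold 17982 frames, so frame 31318 lies in block 1 (frames 17982–35963) with 13336 frames into that block.
The block's first minute is 1800 frames and the rest 1798 each; 13336 frames reaches minute 7, so 1 × 18 + 7 × 2 = 32 labels have been skipped so far.
Adding those back, label number 31318 + 32 = 31350 at 30 labels/s is 1045 s + 0 f = 0 h 17 min 25 s frame 0, i.e. 00:17:25;00.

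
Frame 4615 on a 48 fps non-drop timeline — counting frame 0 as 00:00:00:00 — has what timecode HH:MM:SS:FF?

00:01:36:07

4615 ÷ 48 = 96 full seconds, remainder 7 frames.
96 s = 0 h 1 min 36 s.
Timecode: 00:01:36:07.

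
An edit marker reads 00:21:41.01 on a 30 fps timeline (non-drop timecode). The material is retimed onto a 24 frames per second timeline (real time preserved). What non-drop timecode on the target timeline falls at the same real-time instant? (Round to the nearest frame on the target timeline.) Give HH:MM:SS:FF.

Source frame index: (0×3600 + 21×60 + 41) × 30 + 1 = 39031.
Real time: 39031 / (30) = 39031/30 s.
Target frame: (39031/30) × (24) = 156124/5 ≈ 31224.800 → 31225.
At 24 labels/s: frame 31225 → 00:21:41:01.

00:21:41:01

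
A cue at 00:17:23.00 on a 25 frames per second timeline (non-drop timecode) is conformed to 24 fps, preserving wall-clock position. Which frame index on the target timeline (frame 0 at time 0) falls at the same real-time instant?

frame 25032

Source frame index: (0×3600 + 17×60 + 23) × 25 + 0 = 26075.
Real time: 26075 / (25) = 1043 s.
Target frame: (1043) × (24) = 25032.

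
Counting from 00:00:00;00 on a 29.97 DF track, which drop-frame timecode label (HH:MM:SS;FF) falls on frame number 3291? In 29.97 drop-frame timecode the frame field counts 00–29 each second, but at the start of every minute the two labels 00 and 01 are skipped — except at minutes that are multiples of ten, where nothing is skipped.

00:01:49;23

Ten DF minutes hold 17982 frames, so frame 3291 lies in block 0 (frames 0–17981) with 3291 frames into that block.
The block's first minute is 1800 frames and the rest 1798 each; 3291 frames reaches minute 1, so 0 × 18 + 1 × 2 = 2 labels have been skipped so far.
Adding those back, label number 3291 + 2 = 3293 at 30 labels/s is 109 s + 23 f = 0 h 1 min 49 s frame 23, i.e. 00:01:49;23.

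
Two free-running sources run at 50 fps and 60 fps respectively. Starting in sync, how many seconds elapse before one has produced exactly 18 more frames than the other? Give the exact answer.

1.8 seconds

The gap grows by |60 − 50| = 10 frames per second.
Time for a 18-frame gap: 18 ÷ (10) = 1.8 s.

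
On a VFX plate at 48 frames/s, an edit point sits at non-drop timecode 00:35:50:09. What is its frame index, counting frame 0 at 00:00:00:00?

Total seconds to the label: (0 × 3600 + 35 × 60 + 50) = 2150.
Frame index = 2150 × 48 + 9 = 103209.

103209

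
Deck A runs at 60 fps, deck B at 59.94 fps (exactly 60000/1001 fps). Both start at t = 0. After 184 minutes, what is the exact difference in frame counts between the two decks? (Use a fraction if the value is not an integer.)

662400/1001 frames

184 min = 11040 s.
A emits 60 × 11040 = 662400 frames; B emits 60000/1001 × 11040 = 662400000/1001.
Difference = 662400/1001 frames (≈ 661.7383); B is behind A.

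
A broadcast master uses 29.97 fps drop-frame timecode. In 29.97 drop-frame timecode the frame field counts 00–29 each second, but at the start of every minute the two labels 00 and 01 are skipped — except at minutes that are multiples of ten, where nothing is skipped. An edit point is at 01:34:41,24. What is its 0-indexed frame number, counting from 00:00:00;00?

As if non-drop at 30 labels/s: (1 × 3600 + 34 × 60 + 41) × 30 + 24 = 170454.
Minute boundaries passed: 94; those not divisible by 10: 94 − 9 = 85; dropped labels = 2 × 85 = 170.
Actual frame index = 170454 − 170 = 170284.

170284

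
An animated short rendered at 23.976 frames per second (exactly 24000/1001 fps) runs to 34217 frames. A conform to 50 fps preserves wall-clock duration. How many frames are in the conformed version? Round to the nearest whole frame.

71357 frames

Frames at target rate = 34217 × (50) / (24000/1001) = 34251217/480 ≈ 71356.702.
Nearest whole frame: 71357.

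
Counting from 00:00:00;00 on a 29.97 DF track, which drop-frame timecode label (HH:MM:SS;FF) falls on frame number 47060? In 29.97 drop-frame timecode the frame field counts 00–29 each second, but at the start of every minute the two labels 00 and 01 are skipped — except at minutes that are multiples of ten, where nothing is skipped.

00:26:10;08

Ten DF minutes hold 17982 frames, so frame 47060 lies in block 2 (frames 35964–53945) with 11096 frames into that block.
The block's first minute is 1800 frames and the rest 1798 each; 11096 frames reaches minute 6, so 2 × 18 + 6 × 2 = 48 labels have been skipped so far.
Adding those back, label number 47060 + 48 = 47108 at 30 labels/s is 1570 s + 8 f = 0 h 26 min 10 s frame 8, i.e. 00:26:10;08.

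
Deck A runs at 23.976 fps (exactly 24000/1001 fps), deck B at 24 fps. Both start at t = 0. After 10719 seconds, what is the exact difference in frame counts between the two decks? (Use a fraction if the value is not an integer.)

257256/1001 frames

A emits 24000/1001 × 10719 = 257256000/1001 frames; B emits 24 × 10719 = 257256.
Difference = 257256/1001 frames (≈ 256.9990); B is ahead of A.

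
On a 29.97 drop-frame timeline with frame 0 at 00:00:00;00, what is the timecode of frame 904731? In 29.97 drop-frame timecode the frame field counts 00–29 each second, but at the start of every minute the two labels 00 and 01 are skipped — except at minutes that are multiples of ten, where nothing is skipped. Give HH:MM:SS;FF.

Ten DF minutes hold 17982 frames, so frame 904731 lies in block 50 (frames 899100–917081) with 5631 frames into that block.
The block's first minute is 1800 frames and the rest 1798 each; 5631 frames reaches minute 3, so 50 × 18 + 3 × 2 = 906 labels have been skipped so far.
Adding those back, label number 904731 + 906 = 905637 at 30 labels/s is 30187 s + 27 f = 8 h 23 min 7 s frame 27, i.e. 08:23:07;27.

08:23:07;27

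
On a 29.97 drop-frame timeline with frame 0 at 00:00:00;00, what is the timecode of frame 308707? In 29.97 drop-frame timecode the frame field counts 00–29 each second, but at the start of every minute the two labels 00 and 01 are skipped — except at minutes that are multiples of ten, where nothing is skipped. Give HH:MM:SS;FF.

02:51:40;15

Each 10-minute DF block holds 10 × 60 × 30 − 9 × 2 = 17982 frames. 308707 ÷ 17982 → 17 full blocks, remainder 3013.
Within the partial block the first minute is 1800 frames and each further minute 1798, so 1 further minute boundary passed. Total skipped labels = 18 × 17 + 2 × 1 = 308.
Non-drop label index = 308707 + 308 = 309015; at 30 labels/s that is 02:51:40:15, i.e. DF 02:51:40;15.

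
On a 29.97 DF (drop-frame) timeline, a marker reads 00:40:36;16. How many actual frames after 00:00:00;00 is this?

73024

Complete 10-minute blocks: 4, each 17982 frames → 71928.
Remaining 0 whole minutes in the current block: 0 frames.
Within the current minute: 36 × 30 + 16 = 1096. Total = 71928 + 0 + 1096 = 73024.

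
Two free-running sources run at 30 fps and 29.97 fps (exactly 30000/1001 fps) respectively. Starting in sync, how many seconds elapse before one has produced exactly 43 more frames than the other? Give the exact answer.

43043/30 seconds

The gap grows by |30000/1001 − 30| = 30/1001 frames per second.
Time for a 43-frame gap: 43 ÷ (30/1001) = 43043/30 s.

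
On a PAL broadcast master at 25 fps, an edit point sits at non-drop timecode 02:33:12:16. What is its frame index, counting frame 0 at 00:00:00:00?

229816

Total seconds to the label: (2 × 3600 + 33 × 60 + 12) = 9192.
Frame index = 9192 × 25 + 16 = 229816.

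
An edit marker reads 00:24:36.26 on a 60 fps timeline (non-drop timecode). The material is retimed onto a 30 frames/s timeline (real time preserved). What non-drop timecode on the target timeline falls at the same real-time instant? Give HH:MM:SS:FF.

00:24:36:13

Source frame index: (0×3600 + 24×60 + 36) × 60 + 26 = 88586.
Real time: 88586 / (60) = 44293/30 s.
Target frame: (44293/30) × (30) = 44293.
At 30 labels/s: frame 44293 → 00:24:36:13.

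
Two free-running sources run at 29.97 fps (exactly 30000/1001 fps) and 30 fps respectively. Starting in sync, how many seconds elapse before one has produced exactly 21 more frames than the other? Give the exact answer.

The gap grows by |30 − 30000/1001| = 30/1001 frames per second.
Time for a 21-frame gap: 21 ÷ (30/1001) = 700.7 s.

700.7 seconds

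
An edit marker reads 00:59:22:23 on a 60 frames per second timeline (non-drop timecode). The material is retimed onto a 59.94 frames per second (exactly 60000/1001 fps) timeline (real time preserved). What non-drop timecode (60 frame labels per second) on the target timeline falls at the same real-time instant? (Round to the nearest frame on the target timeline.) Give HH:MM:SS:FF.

00:59:18:49

Source frame index: (0×3600 + 59×60 + 22) × 60 + 23 = 213743.
Real time: 213743 / (60) = 213743/60 s.
Target frame: (213743/60) × (60000/1001) = 213743000/1001 ≈ 213529.471 → 213529.
At 60 labels/s: frame 213529 → 00:59:18:49.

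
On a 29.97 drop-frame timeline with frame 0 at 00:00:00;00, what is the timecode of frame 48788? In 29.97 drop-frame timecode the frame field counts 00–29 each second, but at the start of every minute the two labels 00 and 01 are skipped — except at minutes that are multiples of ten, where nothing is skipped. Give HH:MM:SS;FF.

00:27:07;28

Each 10-minute DF block holds 10 × 60 × 30 − 9 × 2 = 17982 frames. 48788 ÷ 17982 → 2 full blocks, remainder 12824.
Within the partial block the first minute is 1800 frames and each further minute 1798, so 7 further minute boundaries passed. Total skipped labels = 18 × 2 + 2 × 7 = 50.
Non-drop label index = 48788 + 50 = 48838; at 30 labels/s that is 00:27:07:28, i.e. DF 00:27:07;28.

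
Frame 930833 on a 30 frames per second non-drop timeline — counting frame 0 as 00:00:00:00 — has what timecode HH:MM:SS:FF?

930833 ÷ 30 = 31027 full seconds, remainder 23 frames.
31027 s = 8 h 37 min 7 s.
Timecode: 08:37:07:23.

08:37:07:23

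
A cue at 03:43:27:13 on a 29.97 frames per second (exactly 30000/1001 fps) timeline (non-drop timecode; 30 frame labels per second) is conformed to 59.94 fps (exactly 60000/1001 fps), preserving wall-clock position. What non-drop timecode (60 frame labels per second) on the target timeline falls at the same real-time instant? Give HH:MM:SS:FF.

Source frame index: (3×3600 + 43×60 + 27) × 30 + 13 = 402223.
Real time: 402223 / (30000/1001) = 402625223/30000 s.
Target frame: (402625223/30000) × (60000/1001) = 804446.
At 60 labels/s: frame 804446 → 03:43:27:26.

03:43:27:26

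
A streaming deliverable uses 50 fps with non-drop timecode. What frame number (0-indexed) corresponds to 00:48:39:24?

Total seconds to the label: (0 × 3600 + 48 × 60 + 39) = 2919.
Frame index = 2919 × 50 + 24 = 145974.

frame 145974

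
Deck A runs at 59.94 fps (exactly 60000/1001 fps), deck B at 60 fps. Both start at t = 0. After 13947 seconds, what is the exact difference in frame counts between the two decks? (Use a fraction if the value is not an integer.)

836820/1001 frames

A emits 60000/1001 × 13947 = 836820000/1001 frames; B emits 60 × 13947 = 836820.
Difference = 836820/1001 frames (≈ 835.9840); B is ahead of A.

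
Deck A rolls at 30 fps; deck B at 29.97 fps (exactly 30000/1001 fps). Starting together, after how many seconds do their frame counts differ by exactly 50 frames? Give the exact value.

The gap grows by |30000/1001 − 30| = 30/1001 frames per second.
Time for a 50-frame gap: 50 ÷ (30/1001) = 5005/3 s.

5005/3 seconds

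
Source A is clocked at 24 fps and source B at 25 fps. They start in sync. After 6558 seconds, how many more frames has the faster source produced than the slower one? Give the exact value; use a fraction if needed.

A emits 24 × 6558 = 157392 frames; B emits 25 × 6558 = 163950.
Difference = 6558 frames; B is ahead of A.

6558 frames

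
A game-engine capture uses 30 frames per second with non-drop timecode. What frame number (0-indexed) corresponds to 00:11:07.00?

Total seconds to the label: (0 × 3600 + 11 × 60 + 7) = 667.
Frame index = 667 × 30 + 0 = 20010.

20010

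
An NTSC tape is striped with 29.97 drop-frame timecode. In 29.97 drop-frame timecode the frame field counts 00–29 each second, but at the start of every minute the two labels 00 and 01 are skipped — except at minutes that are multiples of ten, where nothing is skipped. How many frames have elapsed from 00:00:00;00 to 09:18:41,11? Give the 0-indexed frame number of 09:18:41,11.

1004635

As if non-drop at 30 labels/s: (9 × 3600 + 18 × 60 + 41) × 30 + 11 = 1005641.
Minute boundaries passed: 558; those not divisible by 10: 558 − 55 = 503; dropped labels = 2 × 503 = 1006.
Actual frame index = 1005641 − 1006 = 1004635.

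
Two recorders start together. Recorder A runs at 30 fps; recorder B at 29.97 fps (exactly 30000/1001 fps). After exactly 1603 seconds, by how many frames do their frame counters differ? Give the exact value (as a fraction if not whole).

A emits 30 × 1603 = 48090 frames; B emits 30000/1001 × 1603 = 6870000/143.
Difference = 6870/143 frames (≈ 48.0420); B is behind A.

6870/143 frames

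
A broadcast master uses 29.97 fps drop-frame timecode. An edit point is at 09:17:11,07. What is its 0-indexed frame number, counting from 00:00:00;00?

As if non-drop at 30 labels/s: (9 × 3600 + 17 × 60 + 11) × 30 + 7 = 1002937.
Minute boundaries passed: 557; those not divisible by 10: 557 − 55 = 502; dropped labels = 2 × 502 = 1004.
Actual frame index = 1002937 − 1004 = 1001933.

1001933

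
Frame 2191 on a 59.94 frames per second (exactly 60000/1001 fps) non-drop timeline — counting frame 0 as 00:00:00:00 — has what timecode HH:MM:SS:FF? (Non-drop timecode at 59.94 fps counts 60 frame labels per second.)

00:00:36:31

2191 ÷ 60 = 36 full seconds, remainder 31 frames.
36 s = 0 h 0 min 36 s.
Timecode: 00:00:36:31.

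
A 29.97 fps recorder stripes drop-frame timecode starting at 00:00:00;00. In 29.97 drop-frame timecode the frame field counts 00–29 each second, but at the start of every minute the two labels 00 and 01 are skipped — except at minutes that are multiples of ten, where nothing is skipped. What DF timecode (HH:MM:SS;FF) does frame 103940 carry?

Ten DF minutes hold 17982 frames, so frame 103940 lies in block 5 (frames 89910–107891) with 14030 frames into that block.
The block's first minute is 1800 frames and the rest 1798 each; 14030 frames reaches minute 7, so 5 × 18 + 7 × 2 = 104 labels have been skipped so far.
Adding those back, label number 103940 + 104 = 104044 at 30 labels/s is 3468 s + 4 f = 0 h 57 min 48 s frame 4, i.e. 00:57:48;04.

00:57:48;04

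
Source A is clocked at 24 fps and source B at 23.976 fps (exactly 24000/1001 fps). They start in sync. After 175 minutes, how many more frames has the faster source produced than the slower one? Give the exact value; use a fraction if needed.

175 min = 10500 s.
A emits 24 × 10500 = 252000 frames; B emits 24000/1001 × 10500 = 36000000/143.
Difference = 36000/143 frames (≈ 251.7483); B is behind A.

36000/143 frames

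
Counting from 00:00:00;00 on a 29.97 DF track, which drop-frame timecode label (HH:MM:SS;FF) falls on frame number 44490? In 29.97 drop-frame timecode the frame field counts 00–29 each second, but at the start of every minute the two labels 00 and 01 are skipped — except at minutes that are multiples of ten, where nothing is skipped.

00:24:44;14

Each 10-minute DF block holds 10 × 60 × 30 − 9 × 2 = 17982 frames. 44490 ÷ 17982 → 2 full blocks, remainder 8526.
Within the partial block the first minute is 1800 frames and each further minute 1798, so 4 further minute boundaries passed. Total skipped labels = 18 × 2 + 2 × 4 = 44.
Non-drop label index = 44490 + 44 = 44534; at 30 labels/s that is 00:24:44:14, i.e. DF 00:24:44;14.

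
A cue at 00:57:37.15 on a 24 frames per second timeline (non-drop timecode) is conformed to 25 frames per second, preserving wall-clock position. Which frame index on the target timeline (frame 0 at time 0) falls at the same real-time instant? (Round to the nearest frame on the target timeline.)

Source frame index: (0×3600 + 57×60 + 37) × 24 + 15 = 82983.
Real time: 82983 / (24) = 27661/8 s.
Target frame: (27661/8) × (25) = 691525/8 ≈ 86440.625 → 86441.

frame 86441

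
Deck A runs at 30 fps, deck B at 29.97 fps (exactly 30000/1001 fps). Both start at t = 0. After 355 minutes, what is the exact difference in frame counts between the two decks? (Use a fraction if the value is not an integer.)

639000/1001 frames

355 min = 21300 s.
A emits 30 × 21300 = 639000 frames; B emits 30000/1001 × 21300 = 639000000/1001.
Difference = 639000/1001 frames (≈ 638.3616); B is behind A.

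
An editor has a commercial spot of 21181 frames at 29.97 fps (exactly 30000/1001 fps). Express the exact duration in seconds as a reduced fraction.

Running time = 21181 ÷ (30000/1001) = 21181 × 1001/30000 = 21202181/30000 s.

21202181/30000 seconds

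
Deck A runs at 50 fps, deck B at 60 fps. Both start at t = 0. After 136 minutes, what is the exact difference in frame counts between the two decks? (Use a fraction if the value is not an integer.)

136 min = 8160 s.
A emits 50 × 8160 = 408000 frames; B emits 60 × 8160 = 489600.
Difference = 81600 frames; B is ahead of A.

81600 frames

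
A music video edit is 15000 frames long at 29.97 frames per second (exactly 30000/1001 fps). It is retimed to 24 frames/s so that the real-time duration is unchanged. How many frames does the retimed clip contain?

Target frames = source frames × (target rate / source rate) = 15000 × (24)/(30000/1001) = 15000 × 1001/1250 = 12012.

12012 frames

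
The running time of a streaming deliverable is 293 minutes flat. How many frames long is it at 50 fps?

879000 frames

293 min = 17580 s.
Frames = 17580 × 50 = 879000.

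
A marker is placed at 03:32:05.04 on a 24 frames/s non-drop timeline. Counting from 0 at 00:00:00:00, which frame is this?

305404

Total seconds to the label: (3 × 3600 + 32 × 60 + 5) = 12725.
Frame index = 12725 × 24 + 4 = 305404.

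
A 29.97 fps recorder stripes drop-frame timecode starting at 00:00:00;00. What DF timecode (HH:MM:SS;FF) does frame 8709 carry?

Ten DF minutes hold 17982 frames, so frame 8709 lies in block 0 (frames 0–17981) with 8709 frames into that block.
The block's first minute is 1800 frames and the rest 1798 each; 8709 frames reaches minute 4, so 0 × 18 + 4 × 2 = 8 labels have been skipped so far.
Adding those back, label number 8709 + 8 = 8717 at 30 labels/s is 290 s + 17 f = 0 h 4 min 50 s frame 17, i.e. 00:04:50;17.

00:04:50;17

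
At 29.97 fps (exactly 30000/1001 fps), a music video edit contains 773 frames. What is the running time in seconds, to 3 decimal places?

25.792 seconds

Running time = 773 × 1001/30000 = 773773/30000 s ≈ 25.792 s.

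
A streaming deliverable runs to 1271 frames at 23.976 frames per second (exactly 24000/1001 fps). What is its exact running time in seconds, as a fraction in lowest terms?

1272271/24000 seconds

Running time = 1271 ÷ (24000/1001) = 1271 × 1001/24000 = 1272271/24000 s.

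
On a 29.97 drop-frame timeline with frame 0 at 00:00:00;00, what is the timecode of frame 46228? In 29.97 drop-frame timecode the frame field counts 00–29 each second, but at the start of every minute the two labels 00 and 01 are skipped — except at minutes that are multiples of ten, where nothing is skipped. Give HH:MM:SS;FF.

Ten DF minutes hold 17982 frames, so frame 46228 lies in block 2 (frames 35964–53945) with 10264 frames into that block.
The block's first minute is 1800 frames and the rest 1798 each; 10264 frames reaches minute 5, so 2 × 18 + 5 × 2 = 46 labels have been skipped so far.
Adding those back, label number 46228 + 46 = 46274 at 30 labels/s is 1542 s + 14 f = 0 h 25 min 42 s frame 14, i.e. 00:25:42;14.

00:25:42;14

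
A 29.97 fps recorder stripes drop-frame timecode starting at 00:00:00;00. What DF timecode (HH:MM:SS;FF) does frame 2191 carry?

Each 10-minute DF block holds 10 × 60 × 30 − 9 × 2 = 17982 frames. 2191 ÷ 17982 → 0 full blocks, remainder 2191.
Within the partial block the first minute is 1800 frames and each further minute 1798, so 1 further minute boundary passed. Total skipped labels = 18 × 0 + 2 × 1 = 2.
Non-drop label index = 2191 + 2 = 2193; at 30 labels/s that is 00:01:13:03, i.e. DF 00:01:13;03.

00:01:13;03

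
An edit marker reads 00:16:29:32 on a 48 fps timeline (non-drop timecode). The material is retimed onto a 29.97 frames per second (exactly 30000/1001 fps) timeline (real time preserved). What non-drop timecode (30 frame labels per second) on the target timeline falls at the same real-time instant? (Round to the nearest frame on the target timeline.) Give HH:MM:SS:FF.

00:16:28:20

Source frame index: (0×3600 + 16×60 + 29) × 48 + 32 = 47504.
Real time: 47504 / (48) = 2969/3 s.
Target frame: (2969/3) × (30000/1001) = 29690000/1001 ≈ 29660.340 → 29660.
At 30 labels/s: frame 29660 → 00:16:28:20.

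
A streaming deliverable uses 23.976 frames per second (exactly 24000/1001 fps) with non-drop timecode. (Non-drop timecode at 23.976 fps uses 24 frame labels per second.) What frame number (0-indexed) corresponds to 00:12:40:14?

Total seconds to the label: (0 × 3600 + 12 × 60 + 40) = 760.
Frame index = 760 × 24 + 14 = 18254.

18254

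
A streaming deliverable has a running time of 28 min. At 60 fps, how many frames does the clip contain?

100800 frames

28 min = 1680 s.
Frames = 1680 × 60 = 100800.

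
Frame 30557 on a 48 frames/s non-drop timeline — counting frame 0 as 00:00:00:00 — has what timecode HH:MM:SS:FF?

30557 ÷ 48 = 636 full seconds, remainder 29 frames.
636 s = 0 h 10 min 36 s.
Timecode: 00:10:36:29.

00:10:36:29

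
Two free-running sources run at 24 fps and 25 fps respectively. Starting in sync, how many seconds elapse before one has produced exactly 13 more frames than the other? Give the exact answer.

The gap grows by |25 − 24| = 1 frame per second.
Time for a 13-frame gap: 13 ÷ (1) = 13 s.

13 seconds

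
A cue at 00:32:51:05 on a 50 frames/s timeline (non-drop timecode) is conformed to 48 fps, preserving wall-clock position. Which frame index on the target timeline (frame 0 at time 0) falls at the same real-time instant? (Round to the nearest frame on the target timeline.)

Source frame index: (0×3600 + 32×60 + 51) × 50 + 5 = 98555.
Real time: 98555 / (50) = 19711/10 s.
Target frame: (19711/10) × (48) = 473064/5 ≈ 94612.800 → 94613.

frame 94613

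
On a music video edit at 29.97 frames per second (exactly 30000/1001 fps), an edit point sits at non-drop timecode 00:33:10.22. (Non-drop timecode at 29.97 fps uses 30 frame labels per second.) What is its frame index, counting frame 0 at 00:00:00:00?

59722

Total seconds to the label: (0 × 3600 + 33 × 60 + 10) = 1990.
Frame index = 1990 × 30 + 22 = 59722.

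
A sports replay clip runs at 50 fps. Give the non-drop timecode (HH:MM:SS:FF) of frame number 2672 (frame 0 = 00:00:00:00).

00:00:53:22

2672 ÷ 50 = 53 full seconds, remainder 22 frames.
53 s = 0 h 0 min 53 s.
Timecode: 00:00:53:22.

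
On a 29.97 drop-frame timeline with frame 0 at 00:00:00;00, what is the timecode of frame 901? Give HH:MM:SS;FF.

Ten DF minutes hold 17982 frames, so frame 901 lies in block 0 (frames 0–17981) with 901 frames into that block.
The block's first minute is 1800 frames and the rest 1798 each; 901 frames reaches minute 0, so 0 × 18 + 0 × 2 = 0 labels have been skipped so far.
Adding those back, label number 901 + 0 = 901 at 30 labels/s is 30 s + 1 f = 0 h 0 min 30 s frame 1, i.e. 00:00:30;01.

00:00:30;01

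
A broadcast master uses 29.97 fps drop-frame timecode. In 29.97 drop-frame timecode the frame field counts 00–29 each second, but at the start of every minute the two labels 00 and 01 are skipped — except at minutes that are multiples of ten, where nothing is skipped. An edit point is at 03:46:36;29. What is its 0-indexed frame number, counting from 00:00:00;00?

Complete 10-minute blocks: 22, each 17982 frames → 395604.
Remaining 6 whole minutes in the current block: 1800 + 5 × 1798 = 10790 frames.
Within the current minute: 36 × 30 + 29 − 2 = 1107 (labels ;00/;01 skipped at this minute). Total = 395604 + 10790 + 1107 = 407501.

407501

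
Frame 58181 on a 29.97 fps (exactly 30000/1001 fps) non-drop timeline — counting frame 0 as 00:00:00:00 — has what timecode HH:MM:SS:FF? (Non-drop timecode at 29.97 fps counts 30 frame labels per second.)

00:32:19:11

58181 ÷ 30 = 1939 full seconds, remainder 11 frames.
1939 s = 0 h 32 min 19 s.
Timecode: 00:32:19:11.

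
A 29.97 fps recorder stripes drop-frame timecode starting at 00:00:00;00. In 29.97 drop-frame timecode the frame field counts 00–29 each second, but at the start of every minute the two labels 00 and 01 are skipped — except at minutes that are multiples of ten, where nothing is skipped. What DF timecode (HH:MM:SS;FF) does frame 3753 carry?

00:02:05;07

Each 10-minute DF block holds 10 × 60 × 30 − 9 × 2 = 17982 frames. 3753 ÷ 17982 → 0 full blocks, remainder 3753.
Within the partial block the first minute is 1800 frames and each further minute 1798, so 2 further minute boundaries passed. Total skipped labels = 18 × 0 + 2 × 2 = 4.
Non-drop label index = 3753 + 4 = 3757; at 30 labels/s that is 00:02:05:07, i.e. DF 00:02:05;07.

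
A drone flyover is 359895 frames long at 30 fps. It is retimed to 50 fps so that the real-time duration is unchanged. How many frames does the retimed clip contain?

599825 frames

Target frames = source frames × (target rate / source rate) = 359895 × (50)/(30) = 359895 × 5/3 = 599825.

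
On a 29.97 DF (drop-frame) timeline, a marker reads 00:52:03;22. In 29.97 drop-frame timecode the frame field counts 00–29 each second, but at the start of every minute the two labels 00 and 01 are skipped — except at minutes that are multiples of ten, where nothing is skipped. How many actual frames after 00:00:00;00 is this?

Complete 10-minute blocks: 5, each 17982 frames → 89910.
Remaining 2 whole minutes in the current block: 1800 + 1 × 1798 = 3598 frames.
Within the current minute: 3 × 30 + 22 − 2 = 110 (labels ;00/;01 skipped at this minute). Total = 89910 + 3598 + 110 = 93618.

93618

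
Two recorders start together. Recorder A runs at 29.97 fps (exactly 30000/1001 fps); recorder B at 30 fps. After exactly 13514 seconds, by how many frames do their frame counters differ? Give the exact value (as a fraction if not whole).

A emits 30000/1001 × 13514 = 405420000/1001 frames; B emits 30 × 13514 = 405420.
Difference = 405420/1001 frames (≈ 405.0150); B is ahead of A.

405420/1001 frames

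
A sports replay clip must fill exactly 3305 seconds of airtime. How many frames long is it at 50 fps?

165250 frames

Frames = 3305 × 50 = 165250.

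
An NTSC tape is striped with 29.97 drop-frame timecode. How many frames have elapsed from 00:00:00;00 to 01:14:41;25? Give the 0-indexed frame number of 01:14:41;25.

As if non-drop at 30 labels/s: (1 × 3600 + 14 × 60 + 41) × 30 + 25 = 134455.
Minute boundaries passed: 74; those not divisible by 10: 74 − 7 = 67; dropped labels = 2 × 67 = 134.
Actual frame index = 134455 − 134 = 134321.

134321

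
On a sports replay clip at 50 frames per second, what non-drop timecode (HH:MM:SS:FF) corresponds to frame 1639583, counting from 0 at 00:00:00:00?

09:06:31:33

1639583 ÷ 50 = 32791 full seconds, remainder 33 frames.
32791 s = 9 h 6 min 31 s.
Timecode: 09:06:31:33.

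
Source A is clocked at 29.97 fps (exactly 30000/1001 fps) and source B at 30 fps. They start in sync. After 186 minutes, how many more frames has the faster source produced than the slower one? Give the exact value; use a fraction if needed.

334800/1001 frames

186 min = 11160 s.
A emits 30000/1001 × 11160 = 334800000/1001 frames; B emits 30 × 11160 = 334800.
Difference = 334800/1001 frames (≈ 334.4655); B is ahead of A.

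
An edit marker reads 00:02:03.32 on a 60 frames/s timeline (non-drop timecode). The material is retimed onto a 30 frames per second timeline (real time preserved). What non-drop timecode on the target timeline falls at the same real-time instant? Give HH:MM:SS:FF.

00:02:03:16

Source frame index: (0×3600 + 2×60 + 3) × 60 + 32 = 7412.
Real time: 7412 / (60) = 1853/15 s.
Target frame: (1853/15) × (30) = 3706.
At 30 labels/s: frame 3706 → 00:02:03:16.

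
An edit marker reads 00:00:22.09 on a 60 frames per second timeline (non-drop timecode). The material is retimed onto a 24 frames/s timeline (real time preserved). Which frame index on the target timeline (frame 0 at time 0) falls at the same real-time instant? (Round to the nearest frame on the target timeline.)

frame 532

Source frame index: (0×3600 + 0×60 + 22) × 60 + 9 = 1329.
Real time: 1329 / (60) = 443/20 s.
Target frame: (443/20) × (24) = 2658/5 ≈ 531.600 → 532.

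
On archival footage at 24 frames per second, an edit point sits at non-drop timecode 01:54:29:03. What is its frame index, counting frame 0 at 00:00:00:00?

Total seconds to the label: (1 × 3600 + 54 × 60 + 29) = 6869.
Frame index = 6869 × 24 + 3 = 164859.

164859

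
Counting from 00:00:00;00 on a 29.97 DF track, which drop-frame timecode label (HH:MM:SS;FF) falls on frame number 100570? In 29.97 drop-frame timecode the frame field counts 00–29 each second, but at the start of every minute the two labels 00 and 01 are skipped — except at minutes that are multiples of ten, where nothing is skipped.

Ten DF minutes hold 17982 frames, so frame 100570 lies in block 5 (frames 89910–107891) with 10660 frames into that block.
The block's first minute is 1800 frames and the rest 1798 each; 10660 frames reaches minute 5, so 5 × 18 + 5 × 2 = 100 labels have been skipped so far.
Adding those back, label number 100570 + 100 = 100670 at 30 labels/s is 3355 s + 20 f = 0 h 55 min 55 s frame 20, i.e. 00:55:55;20.

00:55:55;20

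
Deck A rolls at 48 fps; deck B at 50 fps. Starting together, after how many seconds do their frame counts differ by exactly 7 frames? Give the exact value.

3.5 seconds

The gap grows by |50 − 48| = 2 frames per second.
Time for a 7-frame gap: 7 ÷ (2) = 3.5 s.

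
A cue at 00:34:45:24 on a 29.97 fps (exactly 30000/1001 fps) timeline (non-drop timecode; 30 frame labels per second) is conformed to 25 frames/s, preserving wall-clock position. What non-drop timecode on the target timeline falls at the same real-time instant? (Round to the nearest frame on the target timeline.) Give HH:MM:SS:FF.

00:34:47:22

Source frame index: (0×3600 + 34×60 + 45) × 30 + 24 = 62574.
Real time: 62574 / (30000/1001) = 10439429/5000 s.
Target frame: (10439429/5000) × (25) = 10439429/200 ≈ 52197.145 → 52197.
At 25 labels/s: frame 52197 → 00:34:47:22.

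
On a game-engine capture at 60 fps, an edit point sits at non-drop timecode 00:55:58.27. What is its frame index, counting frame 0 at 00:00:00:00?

Total seconds to the label: (0 × 3600 + 55 × 60 + 58) = 3358.
Frame index = 3358 × 60 + 27 = 201507.

201507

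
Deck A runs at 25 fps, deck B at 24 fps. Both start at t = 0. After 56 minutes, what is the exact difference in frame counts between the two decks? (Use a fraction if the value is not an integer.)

56 min = 3360 s.
A emits 25 × 3360 = 84000 frames; B emits 24 × 3360 = 80640.
Difference = 3360 frames; B is behind A.

3360 frames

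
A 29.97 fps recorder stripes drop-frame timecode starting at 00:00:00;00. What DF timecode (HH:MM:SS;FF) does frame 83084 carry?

00:46:12;08

Each 10-minute DF block holds 10 × 60 × 30 − 9 × 2 = 17982 frames. 83084 ÷ 17982 → 4 full blocks, remainder 11156.
Within the partial block the first minute is 1800 frames and each further minute 1798, so 6 further minute boundaries passed. Total skipped labels = 18 × 4 + 2 × 6 = 84.
Non-drop label index = 83084 + 84 = 83168; at 30 labels/s that is 00:46:12:08, i.e. DF 00:46:12;08.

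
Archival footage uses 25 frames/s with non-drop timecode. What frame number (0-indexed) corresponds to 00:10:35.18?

Total seconds to the label: (0 × 3600 + 10 × 60 + 35) = 635.
Frame index = 635 × 25 + 18 = 15893.

frame 15893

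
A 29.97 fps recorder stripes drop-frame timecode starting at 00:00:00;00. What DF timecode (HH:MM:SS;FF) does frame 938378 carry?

Ten DF minutes hold 17982 frames, so frame 938378 lies in block 52 (frames 935064–953045) with 3314 frames into that block.
The block's first minute is 1800 frames and the rest 1798 each; 3314 frames reaches minute 1, so 52 × 18 + 1 × 2 = 938 labels have been skipped so far.
Adding those back, label number 938378 + 938 = 939316 at 30 labels/s is 31310 s + 16 f = 8 h 41 min 50 s frame 16, i.e. 08:41:50;16.

08:41:50;16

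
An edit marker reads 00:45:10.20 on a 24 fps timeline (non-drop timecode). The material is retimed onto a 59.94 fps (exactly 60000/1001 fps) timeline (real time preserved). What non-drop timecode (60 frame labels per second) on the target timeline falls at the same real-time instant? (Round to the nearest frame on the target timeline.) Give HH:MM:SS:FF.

00:45:08:08

Source frame index: (0×3600 + 45×60 + 10) × 24 + 20 = 65060.
Real time: 65060 / (24) = 16265/6 s.
Target frame: (16265/6) × (60000/1001) = 162650000/1001 ≈ 162487.512 → 162488.
At 60 labels/s: frame 162488 → 00:45:08:08.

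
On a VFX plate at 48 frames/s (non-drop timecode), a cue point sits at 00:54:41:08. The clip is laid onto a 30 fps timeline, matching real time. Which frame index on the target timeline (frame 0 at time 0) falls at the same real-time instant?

frame 98435

Source frame index: (0×3600 + 54×60 + 41) × 48 + 8 = 157496.
Real time: 157496 / (48) = 19687/6 s.
Target frame: (19687/6) × (30) = 98435.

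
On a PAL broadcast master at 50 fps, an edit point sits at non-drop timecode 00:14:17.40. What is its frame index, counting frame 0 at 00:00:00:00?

Total seconds to the label: (0 × 3600 + 14 × 60 + 17) = 857.
Frame index = 857 × 50 + 40 = 42890.

frame 42890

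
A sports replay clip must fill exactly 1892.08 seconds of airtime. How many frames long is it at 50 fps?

94604 frames

Frames = 1892.08 × 50 = 94604.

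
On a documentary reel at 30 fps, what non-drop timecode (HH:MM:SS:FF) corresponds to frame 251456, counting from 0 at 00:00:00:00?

02:19:41:26

251456 ÷ 30 = 8381 full seconds, remainder 26 frames.
8381 s = 2 h 19 min 41 s.
Timecode: 02:19:41:26.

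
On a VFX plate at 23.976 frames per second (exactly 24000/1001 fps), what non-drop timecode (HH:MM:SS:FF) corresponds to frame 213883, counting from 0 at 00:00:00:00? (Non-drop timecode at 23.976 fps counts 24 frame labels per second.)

213883 ÷ 24 = 8911 full seconds, remainder 19 frames.
8911 s = 2 h 28 min 31 s.
Timecode: 02:28:31:19.

02:28:31:19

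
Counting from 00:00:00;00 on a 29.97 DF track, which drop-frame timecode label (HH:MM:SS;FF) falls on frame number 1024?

00:00:34;04

Ten DF minutes hold 17982 frames, so frame 1024 lies in block 0 (frames 0–17981) with 1024 frames into that block.
The block's first minute is 1800 frames and the rest 1798 each; 1024 frames reaches minute 0, so 0 × 18 + 0 × 2 = 0 labels have been skipped so far.
Adding those back, label number 1024 + 0 = 1024 at 30 labels/s is 34 s + 4 f = 0 h 0 min 34 s frame 4, i.e. 00:00:34;04.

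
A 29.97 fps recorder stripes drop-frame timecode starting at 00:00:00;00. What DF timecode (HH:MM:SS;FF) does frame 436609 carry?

Each 10-minute DF block holds 10 × 60 × 30 − 9 × 2 = 17982 frames. 436609 ÷ 17982 → 24 full blocks, remainder 5041.
Within the partial block the first minute is 1800 frames and each further minute 1798, so 2 further minute boundaries passed. Total skipped labels = 18 × 24 + 2 × 2 = 436.
Non-drop label index = 436609 + 436 = 437045; at 30 labels/s that is 04:02:48:05, i.e. DF 04:02:48;05.

04:02:48;05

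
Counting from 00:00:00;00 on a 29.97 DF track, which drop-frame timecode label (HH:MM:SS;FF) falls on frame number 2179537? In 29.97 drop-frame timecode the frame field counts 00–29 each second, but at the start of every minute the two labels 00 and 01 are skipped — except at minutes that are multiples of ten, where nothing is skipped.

Ten DF minutes hold 17982 frames, so frame 2179537 lies in block 121 (frames 2175822–2193803) with 3715 frames into that block.
The block's first minute is 1800 frames and the rest 1798 each; 3715 frames reaches minute 2, so 121 × 18 + 2 × 2 = 2182 labels have been skipped so far.
Adding those back, label number 2179537 + 2182 = 2181719 at 30 labels/s is 72723 s + 29 f = 20 h 12 min 3 s frame 29, i.e. 20:12:03;29.

20:12:03;29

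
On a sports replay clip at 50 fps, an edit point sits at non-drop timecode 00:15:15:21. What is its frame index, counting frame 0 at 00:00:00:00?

Total seconds to the label: (0 × 3600 + 15 × 60 + 15) = 915.
Frame index = 915 × 50 + 21 = 45771.

frame 45771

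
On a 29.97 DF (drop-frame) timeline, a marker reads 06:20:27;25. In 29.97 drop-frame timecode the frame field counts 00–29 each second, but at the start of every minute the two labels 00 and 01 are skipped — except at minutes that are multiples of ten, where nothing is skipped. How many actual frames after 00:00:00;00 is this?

684151

As if non-drop at 30 labels/s: (6 × 3600 + 20 × 60 + 27) × 30 + 25 = 684835.
Minute boundaries passed: 380; those not divisible by 10: 380 − 38 = 342; dropped labels = 2 × 342 = 684.
Actual frame index = 684835 − 684 = 684151.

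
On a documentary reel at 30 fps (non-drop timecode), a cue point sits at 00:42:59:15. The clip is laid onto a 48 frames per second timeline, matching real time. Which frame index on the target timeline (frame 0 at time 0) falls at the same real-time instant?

Source frame index: (0×3600 + 42×60 + 59) × 30 + 15 = 77385.
Real time: 77385 / (30) = 5159/2 s.
Target frame: (5159/2) × (48) = 123816.

frame 123816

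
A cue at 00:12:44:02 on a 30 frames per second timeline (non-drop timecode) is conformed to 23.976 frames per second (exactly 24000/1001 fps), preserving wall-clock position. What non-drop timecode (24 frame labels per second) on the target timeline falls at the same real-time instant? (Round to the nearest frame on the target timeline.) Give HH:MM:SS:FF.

00:12:43:07

Source frame index: (0×3600 + 12×60 + 44) × 30 + 2 = 22922.
Real time: 22922 / (30) = 11461/15 s.
Target frame: (11461/15) × (24000/1001) = 18337600/1001 ≈ 18319.281 → 18319.
At 24 labels/s: frame 18319 → 00:12:43:07.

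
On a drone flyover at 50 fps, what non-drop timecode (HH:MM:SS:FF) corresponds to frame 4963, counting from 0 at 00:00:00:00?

4963 ÷ 50 = 99 full seconds, remainder 13 frames.
99 s = 0 h 1 min 39 s.
Timecode: 00:01:39:13.

00:01:39:13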